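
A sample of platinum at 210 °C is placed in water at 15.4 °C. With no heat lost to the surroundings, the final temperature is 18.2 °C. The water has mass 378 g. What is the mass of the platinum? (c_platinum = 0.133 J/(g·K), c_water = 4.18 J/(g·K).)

Let T be the final temperature. ΣQ_i = 0:
m×0.133×(18.2 − 210) + 378×4.18×(18.2 − 15.4) = 0
-25.51 m = -4424.1
m = -4424.1/-25.51 ≈ 173.4 g

m ≈ 173 g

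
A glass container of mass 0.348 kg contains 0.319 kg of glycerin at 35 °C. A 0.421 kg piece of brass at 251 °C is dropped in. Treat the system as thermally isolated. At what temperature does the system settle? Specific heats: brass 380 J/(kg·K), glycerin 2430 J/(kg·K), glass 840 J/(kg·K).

Taking heat into each body as positive, Σ m c ΔT = 0:
0.421*380*(T − 251) + 0.319*2430*(T − 35) + 0.348*840*(T − 35) = 0
(159.98 + 775.17 + 292.32) T = 159.98*251 + 775.17*35 + 292.32*35
T = 77517/1227.5 ≈ 63.15 °C

T_f ≈ 63.2 °C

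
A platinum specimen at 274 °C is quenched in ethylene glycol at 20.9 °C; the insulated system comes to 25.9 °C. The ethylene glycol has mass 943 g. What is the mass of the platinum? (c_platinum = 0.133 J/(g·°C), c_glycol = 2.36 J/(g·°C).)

Taking heat into each body as positive, Σ m c ΔT = 0:
m·0.133·(25.9 − 274) + 943·2.36·(25.9 − 20.9) = 0
-33 m = -11127
m = -11127/-33 ≈ 337.2 g

m ≈ 337 g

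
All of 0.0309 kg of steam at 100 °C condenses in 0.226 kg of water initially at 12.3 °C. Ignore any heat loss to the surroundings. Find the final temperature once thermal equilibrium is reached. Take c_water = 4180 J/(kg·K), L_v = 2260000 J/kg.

Setting the total heat transfer to zero:
steam→water at 100 °C releases m L_v = 0.0309·2260000 = 69834; condensate cools 100→T: 0.0309·4180·(T − 100) = 129.16(T − 100); water warms: 0.226·4180·(T − 12.3) = 944.68(T − 12.3)
1073.8 T = 69834 + 12916 + 11620 = 94370
T ≈ 87.88 °C — below 100 °C, confirming all the steam condensed.

T_f ≈ 87.9 °C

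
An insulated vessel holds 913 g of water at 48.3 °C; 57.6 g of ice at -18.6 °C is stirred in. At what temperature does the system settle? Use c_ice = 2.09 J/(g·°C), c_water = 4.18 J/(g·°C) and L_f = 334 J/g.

T_f ≈ 40.1 °C

Heat gained plus heat lost sum to zero:
warm ice to 0 °C: 57.6·2.09·(0 − (-18.6)) = 2239.1; melt ice: 57.6·334 = 19238; meltwater 0→T: 57.6·4.18·T = 240.77 T; water: 3816.3(T − 48.3)
4057.1 T = 184329 − 21478 = 162852
T ≈ 40.14 °C (positive, so assuming full melt was valid).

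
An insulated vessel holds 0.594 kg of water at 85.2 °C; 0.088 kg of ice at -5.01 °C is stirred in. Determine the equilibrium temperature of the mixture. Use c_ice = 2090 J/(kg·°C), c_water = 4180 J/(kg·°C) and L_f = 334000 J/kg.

Energy conservation, ΣQ = 0:
ice -5.01→0 °C: 0.088·2090·5.01 = 921.44
  melt ice: 0.088·334000 = 29392
  warm the meltwater: 367.84 T
  water cools: 0.594·4180·(T − 85.2) = 2482.9(T − 85.2)
2850.8 T = 211545 − 30313 = 181231
T ≈ 63.57 °C. Since T > 0 °C, the all-ice-melts assumption holds.

T_f ≈ 63.6 °C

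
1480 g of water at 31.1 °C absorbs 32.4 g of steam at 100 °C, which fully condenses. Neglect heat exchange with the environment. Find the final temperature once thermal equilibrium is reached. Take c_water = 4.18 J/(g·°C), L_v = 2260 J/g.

T_f ≈ 44.2 °C

Taking heat into each body as positive, Σ m c ΔT = 0:
latent heat released on condensation: 32.4·2260 = 73224
  condensed water 100 °C→T: 135.43(T − 100)
  original water: 6186.4(T − 31.1)
6321.8 T = 73224 + 13543 + 192397 = 279164
T ≈ 44.16 °C (< 100 °C, so full condensation is consistent).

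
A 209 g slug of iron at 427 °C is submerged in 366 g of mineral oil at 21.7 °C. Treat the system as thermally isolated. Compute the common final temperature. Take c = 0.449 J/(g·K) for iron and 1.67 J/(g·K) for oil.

T_f ≈ 75.6 °C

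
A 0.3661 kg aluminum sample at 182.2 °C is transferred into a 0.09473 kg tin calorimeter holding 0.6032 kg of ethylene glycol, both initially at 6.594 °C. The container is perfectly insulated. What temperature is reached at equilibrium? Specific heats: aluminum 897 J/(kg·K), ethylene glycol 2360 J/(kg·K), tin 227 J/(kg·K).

T_f ≈ 39.1 °C

T_f is the heat-capacity-weighted average of the initial temperatures:
T_f = (328.39·182.2 + 1423.6·6.594 + 21.5·6.594) / (328.39 + 1423.6 + 21.5)
    = 69362 / 1773.4 ≈ 39.11 °C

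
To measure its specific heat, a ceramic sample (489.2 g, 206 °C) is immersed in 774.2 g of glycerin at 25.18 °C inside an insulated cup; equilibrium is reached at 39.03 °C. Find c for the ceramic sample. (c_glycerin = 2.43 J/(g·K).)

m_s c (T_s − T_f) = m_glycerin c_glycerin (T_f − T_0):
489.2×c×(206 − 39.03) = 774.2×2.43×(39.03 − 25.18)
81682 c = 26056  ⇒  c ≈ 0.319 J/(g·K)

c ≈ 0.319 J/(g·K)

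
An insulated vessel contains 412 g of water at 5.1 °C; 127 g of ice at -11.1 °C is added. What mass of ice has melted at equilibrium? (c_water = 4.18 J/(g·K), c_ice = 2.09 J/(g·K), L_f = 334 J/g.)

Heat available from the water dropping to 0 °C: 412×4.18×5.1 = 8783 J.
Of that, 127×2.09×11.1 = 2946.3 J goes to bring the ice to 0 °C, leaving 5836.7 J.
To melt every bit of ice: 127×334 = 42418 J.
Since 5836.7 < 42418 J, not all the ice melts; equilibrium is at 0 °C.
m_melt = 5836.7 / L_f = 17.48 g.

m_melted ≈ 17.5 g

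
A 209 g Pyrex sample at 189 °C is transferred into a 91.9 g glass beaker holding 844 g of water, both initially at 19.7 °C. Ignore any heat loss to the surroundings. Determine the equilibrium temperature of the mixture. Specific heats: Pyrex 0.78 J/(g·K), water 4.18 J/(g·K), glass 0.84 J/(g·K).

Heat gained plus heat lost sum to zero:
209·0.78·(T − 189) + 844·4.18·(T − 19.7) + 91.9·0.84·(T − 19.7) = 0
163.02(T − 189) + 3527.9(T − 19.7) + 77.2(T − 19.7) = 0
(163.02 + 3527.9 + 77.2) T = 163.02·189 + 3527.9·19.7 + 77.2·19.7
T ≈ 27.02 °C

T_f ≈ 27.0 °C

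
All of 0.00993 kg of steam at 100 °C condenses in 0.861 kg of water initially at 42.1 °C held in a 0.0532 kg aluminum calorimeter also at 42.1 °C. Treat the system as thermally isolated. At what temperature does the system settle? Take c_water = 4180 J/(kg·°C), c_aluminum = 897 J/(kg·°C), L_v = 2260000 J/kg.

Let T be the final temperature. ΣQ_i = 0:
condense steam: −0.00993·2260000 = −22442
  condensed water 100 °C→T: 41.51(T − 100)
  original water: 3599(T − 42.1)
  cup: 47.72(T − 42.1)
3688.2 T = 22442 + 4150.7 + 153526 = 180119
T ≈ 48.84 °C (< 100 °C, so full condensation is consistent).

T_f ≈ 48.8 °C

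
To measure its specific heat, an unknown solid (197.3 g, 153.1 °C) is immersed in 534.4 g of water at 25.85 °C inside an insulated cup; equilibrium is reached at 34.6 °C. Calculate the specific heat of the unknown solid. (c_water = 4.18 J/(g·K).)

m_s c (T_s − T_f) = m_water c_water (T_f − T_0):
197.3×c×(153.1 − 34.6) = 534.4×4.18×(34.6 − 25.85)
23380 c = 19546  ⇒  c ≈ 0.836 J/(g·K)

c ≈ 0.836 J/(g·K)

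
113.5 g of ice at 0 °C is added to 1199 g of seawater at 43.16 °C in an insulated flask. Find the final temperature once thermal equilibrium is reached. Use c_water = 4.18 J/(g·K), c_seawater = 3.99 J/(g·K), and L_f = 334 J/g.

T_f ≈ 32.1 °C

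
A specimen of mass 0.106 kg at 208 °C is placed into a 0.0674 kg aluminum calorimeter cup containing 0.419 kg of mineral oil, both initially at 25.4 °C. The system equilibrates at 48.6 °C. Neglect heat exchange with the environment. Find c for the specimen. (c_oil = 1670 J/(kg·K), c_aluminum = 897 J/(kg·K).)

c ≈ 1040 J/(kg·K)

Net heat exchanged in the isolated system is zero:
0.106×c×(48.6 − 208) + 0.419×1670×(48.6 − 25.4) + 0.0674×897×(48.6 − 25.4) = 0
-16.9 c = -17636
c = -17636/-16.9 ≈ 1044 J/(kg·K)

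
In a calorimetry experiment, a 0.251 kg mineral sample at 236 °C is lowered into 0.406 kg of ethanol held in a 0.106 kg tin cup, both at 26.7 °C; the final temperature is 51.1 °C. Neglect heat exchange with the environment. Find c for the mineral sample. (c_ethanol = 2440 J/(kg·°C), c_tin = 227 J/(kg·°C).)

c ≈ 533 J/(kg·°C)

Heat gained plus heat lost sum to zero:
0.251·c·(51.1 − 236) + 0.406·2440·(51.1 − 26.7) + 0.106·227·(51.1 − 26.7) = 0
-46.41 c = -24759
c = -24759/-46.41 ≈ 533.5 J/(kg·°C)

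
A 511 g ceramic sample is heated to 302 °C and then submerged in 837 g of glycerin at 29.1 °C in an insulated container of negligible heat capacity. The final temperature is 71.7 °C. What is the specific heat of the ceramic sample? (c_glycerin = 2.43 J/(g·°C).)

Let T be the final temperature. ΣQ_i = 0:
511·c·(71.7 − 302) + 837·2.43·(71.7 − 29.1) = 0
-117683 c = -86645
c = -86645/-117683 ≈ 0.7363 J/(g·°C)

c ≈ 0.736 J/(g·°C)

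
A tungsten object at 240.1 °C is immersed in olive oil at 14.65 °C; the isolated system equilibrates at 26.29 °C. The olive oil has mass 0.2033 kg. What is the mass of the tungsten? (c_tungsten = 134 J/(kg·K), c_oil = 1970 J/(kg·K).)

m ≈ 0.163 kg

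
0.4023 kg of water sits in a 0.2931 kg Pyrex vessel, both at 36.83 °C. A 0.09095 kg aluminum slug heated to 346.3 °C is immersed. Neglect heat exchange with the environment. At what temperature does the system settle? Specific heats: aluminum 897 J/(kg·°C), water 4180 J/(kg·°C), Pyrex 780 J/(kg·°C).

Taking heat into each body as positive, Σ m c ΔT = 0:
0.09095·897·(T − 346.3) + 0.4023·4180·(T − 36.83) + 0.2931·780·(T − 36.83) = 0
1991.8 T = 98606
T = 98606/1991.8 ≈ 49.51 °C

T_f ≈ 49.5 °C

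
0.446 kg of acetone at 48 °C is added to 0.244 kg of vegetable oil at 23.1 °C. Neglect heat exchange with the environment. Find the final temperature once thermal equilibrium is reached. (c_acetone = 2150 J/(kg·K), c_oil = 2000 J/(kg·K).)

T_f ≈ 39.6 °C

Set heat shed by the hot body equal to heat absorbed by the cold body:
0.446*2150*(48 − T) = 0.244*2000*(T − 23.1)
958.9(48 − T) = 488(T − 23.1)
1446.9 T = 57300  ⇒  T ≈ 39.60 °C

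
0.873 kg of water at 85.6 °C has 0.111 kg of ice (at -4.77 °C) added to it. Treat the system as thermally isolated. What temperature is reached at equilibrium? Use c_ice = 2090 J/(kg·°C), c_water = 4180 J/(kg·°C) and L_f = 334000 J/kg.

T_f ≈ 66.7 °C

Taking heat into each body as positive, Σ m c ΔT = 0:
ice -4.77→0 °C: 0.111·2090·4.77 = 1106.6
  melt ice: 0.111·334000 = 37074
  warm the meltwater: 463.98 T
  water cools: 0.873·4180·(T − 85.6) = 3649.1(T − 85.6)
4113.1 T = 312366 − 38181 = 274186
T ≈ 66.66 °C. Since T > 0 °C, the all-ice-melts assumption holds.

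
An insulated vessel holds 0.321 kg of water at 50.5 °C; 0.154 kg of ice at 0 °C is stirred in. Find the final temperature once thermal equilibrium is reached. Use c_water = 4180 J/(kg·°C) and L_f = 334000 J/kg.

Setting the total heat transfer to zero:
melt ice: 0.154×334000 = 51436
  meltwater 0→T: 0.154×4180×T = 643.72 T
  water: 1341.8(T − 50.5)
1985.5 T = 67760 − 51436 = 16324
T ≈ 8.22 °C — above 0 °C, consistent with complete melting.

T_f ≈ 8.2 °C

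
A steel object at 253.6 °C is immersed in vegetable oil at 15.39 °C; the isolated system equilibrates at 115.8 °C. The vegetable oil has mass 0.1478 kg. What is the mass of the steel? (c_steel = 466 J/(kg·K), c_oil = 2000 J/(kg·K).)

m ≈ 0.462 kg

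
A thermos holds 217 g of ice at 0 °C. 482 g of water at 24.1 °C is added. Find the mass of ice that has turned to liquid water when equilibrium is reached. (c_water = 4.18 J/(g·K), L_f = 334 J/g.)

Heat available from the water dropping to 0 °C: 482×4.18×24.1 = 48556 J.
Melting all 217 g of ice would need 217×334 = 72478 J.
Since 48556 < 72478 J, not all the ice melts; equilibrium is at 0 °C.
m_melt = 48556 / L_f = 145.4 g.

m_melted ≈ 145 g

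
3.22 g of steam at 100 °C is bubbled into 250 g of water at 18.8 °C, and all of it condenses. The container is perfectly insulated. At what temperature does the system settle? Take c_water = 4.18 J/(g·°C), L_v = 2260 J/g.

T_f ≈ 26.7 °C

Setting the total heat transfer to zero:
latent heat released on condensation: 3.22×2260 = 7277.2
  condensed water 100 °C→T: 13.46(T − 100)
  water warms: 250×4.18×(T − 18.8) = 1045(T − 18.8)
1058.5 T = 7277.2 + 1346 + 19646 = 28269
T ≈ 26.71 °C — below 100 °C, confirming all the steam condensed.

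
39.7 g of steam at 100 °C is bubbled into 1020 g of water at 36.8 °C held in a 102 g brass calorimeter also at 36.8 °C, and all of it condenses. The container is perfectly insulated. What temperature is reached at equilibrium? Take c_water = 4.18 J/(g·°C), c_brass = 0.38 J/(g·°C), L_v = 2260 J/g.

T_f ≈ 59.2 °C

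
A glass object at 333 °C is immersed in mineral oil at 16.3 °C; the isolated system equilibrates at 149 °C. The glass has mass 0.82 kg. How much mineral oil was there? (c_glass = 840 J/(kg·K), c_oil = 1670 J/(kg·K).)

m ≈ 0.572 kg

Heat lost by the glass = heat gained by the oil:
0.82×840×(333 − 149) = m×1670×(149 − 16.3)
221609 m = 126739  ⇒  m ≈ 0.5719 kg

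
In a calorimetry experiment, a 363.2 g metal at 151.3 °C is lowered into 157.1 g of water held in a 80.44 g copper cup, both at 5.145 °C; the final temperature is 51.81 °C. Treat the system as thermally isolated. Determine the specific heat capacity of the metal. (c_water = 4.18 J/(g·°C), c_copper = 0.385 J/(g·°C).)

c ≈ 0.888 J/(g·°C)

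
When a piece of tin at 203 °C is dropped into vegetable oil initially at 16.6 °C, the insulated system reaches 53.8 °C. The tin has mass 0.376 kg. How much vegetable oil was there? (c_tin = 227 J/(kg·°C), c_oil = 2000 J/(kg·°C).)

m ≈ 0.171 kg

|Q_tin| = |Q_oil|:
0.376×227×(203 − 53.8) = m×2000×(53.8 − 16.6)
74400 m = 12735  ⇒  m ≈ 0.1712 kg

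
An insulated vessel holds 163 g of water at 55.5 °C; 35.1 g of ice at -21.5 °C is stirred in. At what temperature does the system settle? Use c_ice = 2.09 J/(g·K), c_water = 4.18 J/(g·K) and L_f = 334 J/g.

Energy conservation, ΣQ = 0:
ice -21.5→0 °C: 35.1×2.09×21.5 = 1577.2
  melt ice: 35.1×334 = 11723
  meltwater 0→T: 35.1×4.18×T = 146.72 T
  water: 681.34(T − 55.5)
828.06 T = 37814 − 13301 = 24514
T ≈ 29.60 °C (positive, so assuming full melt was valid).

T_f ≈ 29.6 °C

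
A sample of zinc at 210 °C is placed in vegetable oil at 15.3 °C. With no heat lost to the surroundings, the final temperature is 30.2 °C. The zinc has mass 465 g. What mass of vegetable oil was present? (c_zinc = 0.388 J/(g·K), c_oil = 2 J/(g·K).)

m ≈ 1090 g

Heat lost by the zinc = heat gained by the oil:
465·0.388·(210 − 30.2) = m·2·(30.2 − 15.3)
29.8 m = 32440  ⇒  m ≈ 1089 g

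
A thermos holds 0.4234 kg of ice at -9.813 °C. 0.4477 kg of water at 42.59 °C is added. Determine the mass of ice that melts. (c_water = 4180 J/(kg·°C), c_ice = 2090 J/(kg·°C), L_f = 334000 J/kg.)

Heat available from the water dropping to 0 °C: 0.4477×4180×42.59 = 79702 J.
Of that, 0.4234×2090×9.813 = 8683.6 J goes to bring the ice to 0 °C, leaving 71019 J.
Fully melting the ice requires m_ice L_f = 0.4234×334000 = 141416 J.
That's not enough to melt it all — equilibrium is at 0 °C with ice remaining.
m_melted×334000 = 71019  ⇒  m_melted ≈ 0.2126 kg.

m_melted ≈ 0.213 kg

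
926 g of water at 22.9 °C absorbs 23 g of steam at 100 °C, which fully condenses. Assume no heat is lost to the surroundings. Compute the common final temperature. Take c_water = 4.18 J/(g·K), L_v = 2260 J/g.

T_f ≈ 37.9 °C

Energy balance with sensible and latent terms:
steam→water at 100 °C releases m L_v = 23×2260 = 51980
  condensate cools 100→T: 23×4.18×(T − 100) = 96.14(T − 100)
  original water: 3870.7(T − 22.9)
3966.8 T = 51980 + 9614 + 88639 = 150233
T ≈ 37.87 °C — below 100 °C, confirming all the steam condensed.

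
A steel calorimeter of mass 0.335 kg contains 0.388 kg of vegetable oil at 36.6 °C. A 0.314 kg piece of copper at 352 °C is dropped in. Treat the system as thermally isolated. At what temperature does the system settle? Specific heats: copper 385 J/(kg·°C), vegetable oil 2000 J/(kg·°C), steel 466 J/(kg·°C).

T_f ≈ 72.8 °C

Energy conservation, ΣQ = 0:
0.314×385×(T − 352) + 0.388×2000×(T − 36.6) + 0.335×466×(T − 36.6) = 0
1053 T = 76669
T ≈ 72.81 °C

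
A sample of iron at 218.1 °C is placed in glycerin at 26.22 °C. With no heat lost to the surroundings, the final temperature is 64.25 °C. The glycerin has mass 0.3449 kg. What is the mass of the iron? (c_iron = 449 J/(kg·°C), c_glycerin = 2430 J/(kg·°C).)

m ≈ 0.461 kg

Net heat exchanged in the isolated system is zero:
m·449·(64.25 − 218.1) + 0.3449·2430·(64.25 − 26.22) = 0
-69079 m = -31873
m = -31873/-69079 ≈ 0.4614 kg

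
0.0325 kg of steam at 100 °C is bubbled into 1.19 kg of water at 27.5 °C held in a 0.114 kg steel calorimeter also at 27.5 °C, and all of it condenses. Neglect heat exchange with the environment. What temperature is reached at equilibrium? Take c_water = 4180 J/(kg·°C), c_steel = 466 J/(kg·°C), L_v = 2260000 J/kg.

Heat gained plus heat lost sum to zero:
steam→water at 100 °C releases m L_v = 0.0325×2260000 = 73450; condensate cools 100→T: 0.0325×4180×(T − 100) = 135.85(T − 100); original water: 4974.2(T − 27.5); steel cup: 0.114×466×(T − 27.5) = 53.12(T − 27.5)
5163.2 T = 73450 + 13585 + 138251 = 225286
T ≈ 43.63 °C (< 100 °C, so full condensation is consistent).

T_f ≈ 43.6 °C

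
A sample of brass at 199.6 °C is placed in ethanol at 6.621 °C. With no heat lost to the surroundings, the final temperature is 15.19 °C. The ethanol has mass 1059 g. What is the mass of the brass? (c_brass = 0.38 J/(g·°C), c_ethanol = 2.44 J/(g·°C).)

m ≈ 316 g

|Q_brass| = |Q_ethanol|:
m·0.38·(199.6 − 15.19) = 1059·2.44·(15.19 − 6.621)
70.08 m = 22142  ⇒  m ≈ 316 g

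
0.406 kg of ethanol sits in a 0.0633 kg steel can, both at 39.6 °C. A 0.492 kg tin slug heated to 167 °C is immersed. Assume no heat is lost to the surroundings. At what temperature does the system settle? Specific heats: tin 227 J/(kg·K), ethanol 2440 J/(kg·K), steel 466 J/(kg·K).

T_f = Σ m_i c_i T_i / Σ m_i c_i:
T_f = (111.68×167 + 990.64×39.6 + 29.5×39.6) / (111.68 + 990.64 + 29.5)
    = 59049 / 1131.8 ≈ 52.17 °C

T_f ≈ 52.2 °C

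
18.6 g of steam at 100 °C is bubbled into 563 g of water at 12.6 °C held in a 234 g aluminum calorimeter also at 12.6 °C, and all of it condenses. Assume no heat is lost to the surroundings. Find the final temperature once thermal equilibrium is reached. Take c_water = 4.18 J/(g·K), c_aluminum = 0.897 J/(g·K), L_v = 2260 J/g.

T_f ≈ 31.1 °C

Net heat exchanged in the isolated system is zero:
steam→water at 100 °C releases m L_v = 18.6·2260 = 42036
  condensed water 100 °C→T: 77.75(T − 100)
  original water: 2353.3(T − 12.6)
  aluminum cup: 234·0.897·(T − 12.6) = 209.9(T − 12.6)
2641 T = 42036 + 7774.8 + 32297 = 82108
T ≈ 31.09 °C — below 100 °C, confirming all the steam condensed.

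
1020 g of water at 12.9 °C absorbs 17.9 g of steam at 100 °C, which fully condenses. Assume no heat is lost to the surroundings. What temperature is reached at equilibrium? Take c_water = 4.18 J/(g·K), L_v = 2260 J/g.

Taking heat into each body as positive, Σ m c ΔT = 0:
latent heat released on condensation: 17.9·2260 = 40454
  condensed water 100 °C→T: 74.82(T − 100)
  water warms: 1020·4.18·(T − 12.9) = 4263.6(T − 12.9)
4338.4 T = 40454 + 7482.2 + 55000 = 102937
T ≈ 23.73 °C, under the boiling point, so the assumption holds.

T_f ≈ 23.7 °C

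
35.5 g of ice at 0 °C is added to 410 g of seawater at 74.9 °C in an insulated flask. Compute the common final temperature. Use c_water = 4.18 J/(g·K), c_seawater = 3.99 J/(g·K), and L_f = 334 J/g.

Energy conservation, ΣQ = 0:
latent heat to melt: 35.5·334 = 11857; meltwater 0→T: 35.5·4.18·T = 148.39 T; seawater: 1635.9(T − 74.9)
1784.3 T = 122529 − 11857 = 110672
T ≈ 62.03 °C (positive, so assuming full melt was valid).

T_f ≈ 62.0 °C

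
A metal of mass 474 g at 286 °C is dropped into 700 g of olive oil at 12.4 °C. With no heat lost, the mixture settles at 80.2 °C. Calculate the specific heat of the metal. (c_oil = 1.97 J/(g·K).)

Let T be the final temperature. ΣQ_i = 0:
474·c·(80.2 − 286) + 700·1.97·(80.2 − 12.4) = 0
-97549 c = -93496
c = -93496/-97549 ≈ 0.9585 J/(g·K)

c ≈ 0.958 J/(g·K)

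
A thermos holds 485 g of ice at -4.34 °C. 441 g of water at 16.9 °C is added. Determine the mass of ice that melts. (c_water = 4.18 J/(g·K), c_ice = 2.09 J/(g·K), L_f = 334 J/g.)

Water can give up m c ΔT = 441×4.18×16.9 = 31153 J before reaching 0 °C.
Warming the ice to 0 °C takes 485×2.09×4.34 = 4399.2 J, leaving 26754 J for melting.
Melting all 485 g of ice would need 485×334 = 161990 J.
26754 J < 161990 J, so only part of the ice melts and the system sits at 0 °C.
m_melt = 26754 / L_f = 80.1 g.

m_melted ≈ 80.1 g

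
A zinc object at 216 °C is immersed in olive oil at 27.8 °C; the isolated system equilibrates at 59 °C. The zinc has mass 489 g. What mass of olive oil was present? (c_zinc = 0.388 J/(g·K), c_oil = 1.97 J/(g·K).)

|Q_zinc| = |Q_oil|:
489·0.388·(216 − 59) = m·1.97·(59 − 27.8)
61.46 m = 29788  ⇒  m ≈ 484.6 g

m ≈ 485 g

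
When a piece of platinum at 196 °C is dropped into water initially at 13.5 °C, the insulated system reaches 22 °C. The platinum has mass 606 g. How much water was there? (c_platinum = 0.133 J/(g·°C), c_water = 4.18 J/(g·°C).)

m ≈ 395 g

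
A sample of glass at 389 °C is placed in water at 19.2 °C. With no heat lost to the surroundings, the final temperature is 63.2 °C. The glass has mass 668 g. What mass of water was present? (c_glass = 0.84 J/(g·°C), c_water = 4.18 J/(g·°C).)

m ≈ 994 g

|Q_glass| = |Q_water|:
668·0.84·(389 − 63.2) = m·4.18·(63.2 − 19.2)
183.92 m = 182813  ⇒  m ≈ 994 g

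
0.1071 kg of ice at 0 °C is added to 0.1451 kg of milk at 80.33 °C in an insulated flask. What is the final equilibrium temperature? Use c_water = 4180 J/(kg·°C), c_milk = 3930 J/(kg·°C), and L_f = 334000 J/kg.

T_f ≈ 9.9 °C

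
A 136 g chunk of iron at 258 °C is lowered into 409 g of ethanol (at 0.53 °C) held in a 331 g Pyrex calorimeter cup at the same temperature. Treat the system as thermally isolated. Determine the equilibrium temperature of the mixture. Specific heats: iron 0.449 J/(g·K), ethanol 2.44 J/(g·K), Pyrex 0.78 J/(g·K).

T_f ≈ 12.5 °C

Setting the total heat transfer to zero:
136×0.449×(T − 258) + 409×2.44×(T − 0.53) + 331×0.78×(T − 0.53) = 0
1317.2 T = 16420
T = 16420 / 1317.2 = 12.5 °C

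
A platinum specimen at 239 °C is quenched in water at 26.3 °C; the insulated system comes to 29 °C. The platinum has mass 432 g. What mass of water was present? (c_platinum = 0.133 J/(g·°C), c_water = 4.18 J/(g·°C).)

Heat lost by the platinum = heat gained by the water:
432·0.133·(239 − 29) = m·4.18·(29 − 26.3)
11.29 m = 12066  ⇒  m ≈ 1069 g

m ≈ 1070 g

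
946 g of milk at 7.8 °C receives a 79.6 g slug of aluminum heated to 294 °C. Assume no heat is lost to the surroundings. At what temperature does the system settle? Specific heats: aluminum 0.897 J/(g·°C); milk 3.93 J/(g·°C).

Let T be the final temperature. ΣQ_i = 0:
79.6×0.897×(T − 294) + 946×3.93×(T − 7.8) = 0
(71.4 + 3717.8) T = 71.4×294 + 3717.8×7.8
T = 49991 / 3789.2 = 13.2 °C

T_f ≈ 13.2 °C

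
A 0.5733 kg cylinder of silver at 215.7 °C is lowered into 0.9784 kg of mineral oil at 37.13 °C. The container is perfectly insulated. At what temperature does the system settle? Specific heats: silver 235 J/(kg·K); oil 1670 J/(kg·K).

T_f = Σ m_i c_i T_i / Σ m_i c_i:
T_f = (134.73×215.7 + 1633.9×37.13) / (134.73 + 1633.9)
    = 89728 / 1768.7 ≈ 50.73 °C

T_f ≈ 50.7 °C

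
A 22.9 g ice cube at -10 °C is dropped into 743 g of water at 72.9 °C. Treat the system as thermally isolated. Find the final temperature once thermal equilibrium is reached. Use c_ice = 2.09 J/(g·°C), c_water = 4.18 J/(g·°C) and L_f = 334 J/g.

T_f ≈ 68.2 °C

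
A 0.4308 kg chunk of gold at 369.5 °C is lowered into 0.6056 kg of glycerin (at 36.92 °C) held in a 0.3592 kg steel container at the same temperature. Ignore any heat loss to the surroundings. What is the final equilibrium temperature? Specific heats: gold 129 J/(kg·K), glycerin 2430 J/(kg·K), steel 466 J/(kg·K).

T_f ≈ 47.8 °C

T_f = Σ m_i c_i T_i / Σ m_i c_i:
T_f = (55.57·369.5 + 1471.6·36.92 + 167.39·36.92) / (55.57 + 1471.6 + 167.39)
    = 81046 / 1694.6 ≈ 47.83 °C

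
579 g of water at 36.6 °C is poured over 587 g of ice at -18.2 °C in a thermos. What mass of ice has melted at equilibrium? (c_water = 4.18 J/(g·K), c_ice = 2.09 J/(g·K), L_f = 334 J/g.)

m_melted ≈ 198 g

Water can give up m c ΔT = 579·4.18·36.6 = 88580 J before reaching 0 °C.
Warming the ice to 0 °C takes 587·2.09·18.2 = 22328 J, leaving 66252 J for melting.
Fully melting the ice requires m_ice L_f = 587·334 = 196058 J.
Since 66252 < 196058 J, not all the ice melts; equilibrium is at 0 °C.
Mass melted = 66252/334 ≈ 198.4 g.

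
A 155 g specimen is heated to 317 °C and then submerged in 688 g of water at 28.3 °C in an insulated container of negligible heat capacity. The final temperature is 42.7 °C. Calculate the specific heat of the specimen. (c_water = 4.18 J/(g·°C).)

Heat lost by the specimen = heat gained by the water:
155·c·(317 − 42.7) = 688·4.18·(42.7 − 28.3)
42516 c = 41412  ⇒  c ≈ 0.974 J/(g·°C)

c ≈ 0.974 J/(g·°C)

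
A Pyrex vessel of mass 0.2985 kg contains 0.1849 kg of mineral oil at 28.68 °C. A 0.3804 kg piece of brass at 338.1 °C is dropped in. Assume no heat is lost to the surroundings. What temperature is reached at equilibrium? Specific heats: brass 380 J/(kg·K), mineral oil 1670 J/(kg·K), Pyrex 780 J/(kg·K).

T_f ≈ 93.9 °C

T_f is the heat-capacity-weighted average of the initial temperatures:
T_f = (144.55×338.1 + 308.78×28.68 + 232.83×28.68) / (144.55 + 308.78 + 232.83)
    = 64406 / 686.16 ≈ 93.86 °C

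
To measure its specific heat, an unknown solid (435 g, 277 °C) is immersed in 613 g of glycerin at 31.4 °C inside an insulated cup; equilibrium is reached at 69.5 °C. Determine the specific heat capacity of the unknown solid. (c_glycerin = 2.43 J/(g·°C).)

c ≈ 0.629 J/(g·°C)

Heat lost by the unknown solid = heat gained by the glycerin:
435·c·(277 − 69.5) = 613·2.43·(69.5 − 31.4)
90262 c = 56753  ⇒  c ≈ 0.6288 J/(g·°C)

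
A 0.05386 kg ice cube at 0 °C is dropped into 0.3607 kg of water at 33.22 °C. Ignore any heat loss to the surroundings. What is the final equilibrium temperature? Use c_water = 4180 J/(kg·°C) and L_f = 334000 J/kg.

T_f ≈ 18.5 °C

Conservation of energy gives ΣQ = 0:
latent heat to melt: 0.05386×334000 = 17989
  warm the meltwater: 225.13 T
  water: 1507.7(T − 33.22)
1732.9 T = 50087 − 17989 = 32097
T ≈ 18.52 °C (positive, so assuming full melt was valid).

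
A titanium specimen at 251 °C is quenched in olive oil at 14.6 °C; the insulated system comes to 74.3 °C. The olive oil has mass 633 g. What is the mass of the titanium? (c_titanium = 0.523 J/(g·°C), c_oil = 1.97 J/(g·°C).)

m ≈ 806 g

Let T be the final temperature. ΣQ_i = 0:
m·0.523·(74.3 − 251) + 633·1.97·(74.3 − 14.6) = 0
-92.41 m = -74446
m = -74446/-92.41 ≈ 805.6 g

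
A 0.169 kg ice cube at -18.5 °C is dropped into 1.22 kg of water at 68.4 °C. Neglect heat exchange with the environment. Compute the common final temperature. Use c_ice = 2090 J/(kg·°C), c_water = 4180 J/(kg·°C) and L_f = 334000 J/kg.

Sum of m c ΔT and latent-heat terms is zero:
ice -18.5→0 °C: 0.169·2090·18.5 = 6534.4; latent heat to melt: 0.169·334000 = 56446; warm the meltwater: 706.42 T; water: 5099.6(T − 68.4)
5806 T = 348813 − 62980 = 285832
T ≈ 49.23 °C — above 0 °C, consistent with complete melting.

T_f ≈ 49.2 °C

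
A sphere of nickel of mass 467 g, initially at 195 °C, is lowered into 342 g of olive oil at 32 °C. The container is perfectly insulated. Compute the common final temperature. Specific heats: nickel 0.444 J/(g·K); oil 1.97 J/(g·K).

Setting the total heat transfer to zero:
467*0.444*(T − 195) + 342*1.97*(T − 32) = 0
881.09 T = 61993
T ≈ 70.36 °C

T_f ≈ 70.4 °C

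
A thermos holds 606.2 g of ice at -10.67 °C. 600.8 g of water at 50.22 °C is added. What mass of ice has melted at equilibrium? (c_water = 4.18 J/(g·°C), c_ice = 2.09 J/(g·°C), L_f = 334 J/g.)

m_melted ≈ 337 g

Heat available from the water dropping to 0 °C: 600.8×4.18×50.22 = 126120 J.
Warming the ice to 0 °C takes 606.2×2.09×10.67 = 13518 J, leaving 112601 J for melting.
Melting all 606.2 g of ice would need 606.2×334 = 202471 J.
112601 J < 202471 J, so only part of the ice melts and the system sits at 0 °C.
m_melt = 112601 / L_f = 337.1 g.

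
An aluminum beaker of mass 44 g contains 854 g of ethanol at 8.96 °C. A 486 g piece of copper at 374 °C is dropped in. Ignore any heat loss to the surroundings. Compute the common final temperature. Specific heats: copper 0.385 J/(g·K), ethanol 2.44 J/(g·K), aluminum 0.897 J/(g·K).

T_f ≈ 38.5 °C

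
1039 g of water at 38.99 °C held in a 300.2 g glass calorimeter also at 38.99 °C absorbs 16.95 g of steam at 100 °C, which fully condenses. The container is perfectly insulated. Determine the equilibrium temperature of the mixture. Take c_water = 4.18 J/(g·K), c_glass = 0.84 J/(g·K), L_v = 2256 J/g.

T_f ≈ 48.1 °C

Setting the total heat transfer to zero:
latent heat released on condensation: 16.95·2256 = 38239
  condensate cools 100→T: 16.95·4.18·(T − 100) = 70.85(T − 100)
  water warms: 1039·4.18·(T − 38.99) = 4343(T − 38.99)
  glass cup: 300.2·0.84·(T − 38.99) = 252.17(T − 38.99)
4666 T = 38239 + 7085.1 + 179166 = 224491
T ≈ 48.11 °C — below 100 °C, confirming all the steam condensed.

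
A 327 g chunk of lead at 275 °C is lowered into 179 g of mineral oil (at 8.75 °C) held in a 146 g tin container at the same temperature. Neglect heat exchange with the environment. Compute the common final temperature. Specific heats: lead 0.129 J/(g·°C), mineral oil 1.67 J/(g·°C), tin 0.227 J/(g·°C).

T_f ≈ 38.8 °C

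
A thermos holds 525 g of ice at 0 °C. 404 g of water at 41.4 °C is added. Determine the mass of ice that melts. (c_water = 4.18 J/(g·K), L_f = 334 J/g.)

Water can give up m c ΔT = 404·4.18·41.4 = 69913 J before reaching 0 °C.
Fully melting the ice requires m_ice L_f = 525·334 = 175350 J.
69913 J < 175350 J, so only part of the ice melts and the system sits at 0 °C.
m_melted·334 = 69913  ⇒  m_melted ≈ 209.3 g.

m_melted ≈ 209 g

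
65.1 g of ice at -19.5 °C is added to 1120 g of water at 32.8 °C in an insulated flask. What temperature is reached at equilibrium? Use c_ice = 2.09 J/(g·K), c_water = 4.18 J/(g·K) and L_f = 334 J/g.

T_f ≈ 26.1 °C

Taking heat into each body as positive, Σ m c ΔT = 0:
ice -19.5→0 °C: 65.1·2.09·19.5 = 2653.2
  latent heat to melt: 65.1·334 = 21743
  meltwater 0→T: 65.1·4.18·T = 272.12 T
  water cools: 1120·4.18·(T − 32.8) = 4681.6(T − 32.8)
4953.7 T = 153556 − 24397 = 129160
T ≈ 26.07 °C (positive, so assuming full melt was valid).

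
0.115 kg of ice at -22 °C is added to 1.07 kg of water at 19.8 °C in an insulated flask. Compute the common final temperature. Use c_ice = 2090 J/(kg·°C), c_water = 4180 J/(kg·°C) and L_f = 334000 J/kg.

T_f ≈ 9.1 °C

Net heat exchanged in the isolated system is zero:
warm ice to 0 °C: 0.115×2090×(0 − (-22)) = 5287.7
  melt ice: 0.115×334000 = 38410
  warm the meltwater: 480.7 T
  water cools: 1.07×4180×(T − 19.8) = 4472.6(T − 19.8)
4953.3 T = 88557 − 43698 = 44860
T ≈ 9.06 °C — above 0 °C, consistent with complete melting.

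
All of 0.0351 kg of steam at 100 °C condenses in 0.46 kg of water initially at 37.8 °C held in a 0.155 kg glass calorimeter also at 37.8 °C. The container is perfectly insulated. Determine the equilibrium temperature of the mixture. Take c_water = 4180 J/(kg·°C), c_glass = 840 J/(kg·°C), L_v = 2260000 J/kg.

T_f ≈ 78.0 °C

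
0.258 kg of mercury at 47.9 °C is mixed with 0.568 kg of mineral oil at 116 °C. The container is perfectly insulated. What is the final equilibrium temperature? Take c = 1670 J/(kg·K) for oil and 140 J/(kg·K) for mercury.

T_f ≈ 113.5 °C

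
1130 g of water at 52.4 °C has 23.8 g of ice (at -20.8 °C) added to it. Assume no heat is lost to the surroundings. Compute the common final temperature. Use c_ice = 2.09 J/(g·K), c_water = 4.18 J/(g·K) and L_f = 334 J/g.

Energy conservation, ΣQ = 0:
ice -20.8→0 °C: 23.8·2.09·20.8 = 1034.6
  melt ice: 23.8·334 = 7949.2
  warm the meltwater: 99.48 T
  water cools: 1130·4.18·(T − 52.4) = 4723.4(T − 52.4)
4822.9 T = 247506 − 8983.8 = 238522
T ≈ 49.46 °C — above 0 °C, consistent with complete melting.

T_f ≈ 49.5 °C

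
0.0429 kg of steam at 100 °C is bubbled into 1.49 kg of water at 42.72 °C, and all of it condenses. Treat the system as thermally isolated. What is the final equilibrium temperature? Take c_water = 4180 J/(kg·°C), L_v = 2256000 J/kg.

Conservation of energy gives ΣQ = 0:
latent heat released on condensation: 0.0429·2256000 = 96782; condensed water 100 °C→T: 179.32(T − 100); original water: 6228.2(T − 42.72)
6407.5 T = 96782 + 17932 + 266069 = 380783
T ≈ 59.43 °C (< 100 °C, so full condensation is consistent).

T_f ≈ 59.4 °C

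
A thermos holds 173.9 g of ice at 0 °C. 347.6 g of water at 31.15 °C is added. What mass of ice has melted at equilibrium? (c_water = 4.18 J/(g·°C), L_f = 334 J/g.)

m_melted ≈ 136 g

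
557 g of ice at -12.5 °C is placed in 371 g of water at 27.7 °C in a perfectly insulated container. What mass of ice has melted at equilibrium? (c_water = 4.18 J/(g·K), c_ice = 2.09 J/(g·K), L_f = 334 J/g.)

Cooling the water to 0 °C releases 371×4.18×27.7 = 42957 J.
Of that, 557×2.09×12.5 = 14552 J goes to bring the ice to 0 °C, leaving 28405 J.
Melting all 557 g of ice would need 557×334 = 186038 J.
Since 28405 < 186038 J, not all the ice melts; equilibrium is at 0 °C.
Mass melted = 28405/334 ≈ 85.04 g.

m_melted ≈ 85 g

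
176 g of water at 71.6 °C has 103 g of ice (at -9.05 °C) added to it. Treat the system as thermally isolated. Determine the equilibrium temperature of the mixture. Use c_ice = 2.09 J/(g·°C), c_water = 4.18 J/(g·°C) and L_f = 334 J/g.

T_f ≈ 14.0 °C

Net heat exchanged in the isolated system is zero:
ice -9.05→0 °C: 103·2.09·9.05 = 1948.2
  fusion: m_ice L_f = 103·334 = 34402
  warm the meltwater: 430.54 T
  water: 735.68(T − 71.6)
1166.2 T = 52675 − 36350 = 16324
T ≈ 14.00 °C — above 0 °C, consistent with complete melting.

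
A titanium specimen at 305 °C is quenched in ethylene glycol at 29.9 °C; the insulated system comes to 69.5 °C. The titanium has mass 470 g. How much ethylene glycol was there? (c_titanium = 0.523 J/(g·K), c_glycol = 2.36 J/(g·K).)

m ≈ 619 g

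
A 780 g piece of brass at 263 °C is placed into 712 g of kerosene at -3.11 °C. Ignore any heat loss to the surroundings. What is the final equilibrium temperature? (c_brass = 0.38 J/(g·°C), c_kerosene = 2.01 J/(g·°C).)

T_f ≈ 42.5 °C

Heat lost by the brass equals heat gained by the kerosene:
780*0.38*(263 − T) = 712*2.01*(T − (-3.11))
296.4(263 − T) = 1431.1(T − (-3.11))
1727.5 T = 73502  ⇒  T ≈ 42.55 °C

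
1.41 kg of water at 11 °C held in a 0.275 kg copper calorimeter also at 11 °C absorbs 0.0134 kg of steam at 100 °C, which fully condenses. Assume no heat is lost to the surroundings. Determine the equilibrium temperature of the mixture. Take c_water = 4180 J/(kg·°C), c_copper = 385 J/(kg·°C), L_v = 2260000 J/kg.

T_f ≈ 16.8 °C

Net heat exchanged in the isolated system is zero:
condense steam: −0.0134×2260000 = −30284; condensed water 100 °C→T: 56.01(T − 100); original water: 5893.8(T − 11); copper cup: 0.275×385×(T − 11) = 105.88(T − 11)
6055.7 T = 30284 + 5601.2 + 65996 = 101882
T ≈ 16.82 °C — below 100 °C, confirming all the steam condensed.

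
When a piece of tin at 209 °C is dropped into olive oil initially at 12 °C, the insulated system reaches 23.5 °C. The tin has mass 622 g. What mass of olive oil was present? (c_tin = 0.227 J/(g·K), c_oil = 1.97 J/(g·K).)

Let T be the final temperature. ΣQ_i = 0:
622×0.227×(23.5 − 209) + m×1.97×(23.5 − 12) = 0
22.66 m = 26191
m = 26191/22.66 ≈ 1156 g

m ≈ 1160 g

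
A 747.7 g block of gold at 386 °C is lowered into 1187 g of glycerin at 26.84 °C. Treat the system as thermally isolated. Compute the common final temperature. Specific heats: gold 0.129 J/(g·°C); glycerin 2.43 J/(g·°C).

Conservation of energy gives ΣQ = 0:
747.7*0.129*(T − 386) + 1187*2.43*(T − 26.84) = 0
96.45(T − 386) + 2884.4(T − 26.84) = 0
(96.45 + 2884.4) T = 96.45*386 + 2884.4*26.84
T = 114649 / 2980.9 = 38.5 °C

T_f ≈ 38.5 °C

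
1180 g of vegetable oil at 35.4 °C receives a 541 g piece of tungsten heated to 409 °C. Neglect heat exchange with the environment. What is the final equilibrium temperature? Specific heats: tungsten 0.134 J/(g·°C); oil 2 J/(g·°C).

T_f ≈ 46.5 °C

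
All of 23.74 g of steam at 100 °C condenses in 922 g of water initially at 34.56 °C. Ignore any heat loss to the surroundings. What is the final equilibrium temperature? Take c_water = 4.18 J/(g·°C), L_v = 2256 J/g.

T_f ≈ 49.8 °C

Net heat exchanged in the isolated system is zero:
condense steam: −23.74·2256 = −53557
  condensed water 100 °C→T: 99.23(T − 100)
  water warms: 922·4.18·(T − 34.56) = 3854(T − 34.56)
3953.2 T = 53557 + 9923.3 + 133193 = 196674
T ≈ 49.75 °C (< 100 °C, so full condensation is consistent).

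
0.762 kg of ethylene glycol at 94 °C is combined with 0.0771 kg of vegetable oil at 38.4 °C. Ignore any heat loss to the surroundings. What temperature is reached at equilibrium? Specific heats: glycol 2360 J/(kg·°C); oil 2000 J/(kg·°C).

T_f ≈ 89.6 °C

Conservation of energy gives ΣQ = 0:
0.762·2360·(T − 94) + 0.0771·2000·(T − 38.4) = 0
1798.3(T − 94) + 154.2(T − 38.4) = 0
(1798.3 + 154.2) T = 1798.3·94 + 154.2·38.4
T = 174963/1952.5 ≈ 89.61 °C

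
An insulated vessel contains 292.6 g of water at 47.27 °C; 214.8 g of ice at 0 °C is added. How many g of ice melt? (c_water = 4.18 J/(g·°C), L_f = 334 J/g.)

Cooling the water to 0 °C releases 292.6×4.18×47.27 = 57814 J.
Fully melting the ice requires m_ice L_f = 214.8×334 = 71743 J.
That's not enough to melt it all — equilibrium is at 0 °C with ice remaining.
m_melted×334 = 57814  ⇒  m_melted ≈ 173.1 g.

m_melted ≈ 173 g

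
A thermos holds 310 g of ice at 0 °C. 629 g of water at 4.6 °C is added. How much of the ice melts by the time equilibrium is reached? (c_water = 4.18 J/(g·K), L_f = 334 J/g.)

m_melted ≈ 36.2 g

Heat available from the water dropping to 0 °C: 629×4.18×4.6 = 12094 J.
Melting all 310 g of ice would need 310×334 = 103540 J.
12094 J < 103540 J, so only part of the ice melts and the system sits at 0 °C.
m_melt = 12094 / L_f = 36.21 g.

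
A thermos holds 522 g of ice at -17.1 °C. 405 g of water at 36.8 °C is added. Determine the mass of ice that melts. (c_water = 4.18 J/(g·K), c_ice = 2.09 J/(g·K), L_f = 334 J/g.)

m_melted ≈ 131 g

Cooling the water to 0 °C releases 405×4.18×36.8 = 62299 J.
Of that, 522×2.09×17.1 = 18656 J goes to bring the ice to 0 °C, leaving 43643 J.
Fully melting the ice requires m_ice L_f = 522×334 = 174348 J.
43643 J < 174348 J, so only part of the ice melts and the system sits at 0 °C.
m_melted×334 = 43643  ⇒  m_melted ≈ 130.7 g.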